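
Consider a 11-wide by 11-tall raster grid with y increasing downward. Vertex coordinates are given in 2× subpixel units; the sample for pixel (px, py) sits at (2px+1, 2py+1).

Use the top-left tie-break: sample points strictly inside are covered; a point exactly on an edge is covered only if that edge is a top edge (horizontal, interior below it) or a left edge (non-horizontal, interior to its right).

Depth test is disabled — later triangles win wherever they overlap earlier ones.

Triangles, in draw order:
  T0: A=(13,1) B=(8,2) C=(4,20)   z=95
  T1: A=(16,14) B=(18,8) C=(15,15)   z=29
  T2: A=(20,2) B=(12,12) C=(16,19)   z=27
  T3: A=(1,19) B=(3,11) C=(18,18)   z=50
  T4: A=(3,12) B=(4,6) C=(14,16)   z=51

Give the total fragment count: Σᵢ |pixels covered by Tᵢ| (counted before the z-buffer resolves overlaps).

T0:
  2·area = 86  (B↔C swapped to make it positive)
  edge (13, 1)→(4, 20): d=(-9,19) right/bottom  bias=-1
  edge (4, 20)→(8, 2): d=(4,-18) top-left  bias=+0
  edge (8, 2)→(13, 1): d=(5,-1) top-left  bias=+0
    (6,0)@(13, 1): e=[0,86,0] → .  [on edge]
    (1,1)@(3, 3): e=[172,-86,0] → .  [on edge]
    (4,1)@(9, 3): e=[58,22,6] → X
    (5,1)@(11, 3): e=[20,58,8] → X
    (6,1)@(13, 3): e=[-18,94,10] → .
    (4,2)@(9, 5): e=[40,30,16] → X
    (6,2)@(13, 5): e=[-36,102,20] → .
    (3,3)@(7, 7): e=[60,2,24] → X
    (5,3)@(11, 7): e=[-16,74,28] → .
    (3,4)@(7, 9): e=[42,10,34] → X
    (5,4)@(11, 9): e=[-34,82,38] → .
    (3,5)@(7, 11): e=[24,18,44] → X
  covered (11 px):
    . . . . . . . . . . .
    . . . . X X . . . . .
    . . . . X X . . . . .
    . . . X X . . . . . .
    . . . X X . . . . . .
    . . . X . . . . . . .
    . . . X . . . . . . .
    . . . . . . . . . . .
    . . X . . . . . . . .
    . . . . . . . . . . .
    . . . . . . . . . . .
T1:
  2·area = 4  (B↔C swapped to make it positive)
  edge (16, 14)→(15, 15): d=(-1,1) right/bottom  bias=-1
  edge (15, 15)→(18, 8): d=(3,-7) top-left  bias=+0
  edge (18, 8)→(16, 14): d=(-2,6) right/bottom  bias=-1
    (10,0)@(21, 1): e=[8,0,-4] → .  [on edge]
    (9,2)@(19, 5): e=[6,-2,0] → .  [on edge]
    (10,4)@(21, 9): e=[0,24,-20] → .  [on edge]
    (8,5)@(17, 11): e=[2,2,0] → .  [on edge]
    (9,5)@(19, 11): e=[0,16,-12] → .  [on edge]
    (8,6)@(17, 13): e=[0,8,-4] → .  [on edge]
    (7,7)@(15, 15): e=[0,0,4] → .  [on edge]
    (6,8)@(13, 17): e=[0,-8,12] → .  [on edge]
    (7,8)@(15, 17): e=[-2,6,0] → .  [on edge]
    (5,9)@(11, 19): e=[0,-16,20] → .  [on edge]
    (4,10)@(9, 21): e=[0,-24,28] → .  [on edge]
  covered (0 px):
    . . . . . . . . . . .
    . . . . . . . . . . .
    . . . . . . . . . . .
    . . . . . . . . . . .
    . . . . . . . . . . .
    . . . . . . . . . . .
    . . . . . . . . . . .
    . . . . . . . . . . .
    . . . . . . . . . . .
    . . . . . . . . . . .
    . . . . . . . . . . .
T2:
  2·area = 96  (B↔C swapped to make it positive)
  edge (20, 2)→(16, 19): d=(-4,17) right/bottom  bias=-1
  edge (16, 19)→(12, 12): d=(-4,-7) top-left  bias=+0
  edge (12, 12)→(20, 2): d=(8,-10) top-left  bias=+0
    (9,2)@(19, 5): e=[5,77,14] → X
    (10,2)@(21, 5): e=[-29,91,34] → .
    (8,3)@(17, 7): e=[31,55,10] → X
    (9,3)@(19, 7): e=[-3,69,30] → .
    (7,4)@(15, 9): e=[57,33,6] → X
    (9,4)@(19, 9): e=[-11,61,46] → .
    (6,5)@(13, 11): e=[83,11,2] → X
    (9,5)@(19, 11): e=[-19,53,62] → .
    (6,6)@(13, 13): e=[75,3,18] → X
    (9,6)@(19, 13): e=[-27,45,78] → .
    (6,7)@(13, 15): e=[67,-5,34] → .
    (7,7)@(15, 15): e=[33,9,54] → X
  covered (12 px):
    . . . . . . . . . . .
    . . . . . . . . . . .
    . . . . . . . . . X .
    . . . . . . . . X . .
    . . . . . . . X X . .
    . . . . . . X X X . .
    . . . . . . X X X . .
    . . . . . . . X . . .
    . . . . . . . X . . .
    . . . . . . . . . . .
    . . . . . . . . . . .
T3:
  2·area = 134
  edge (1, 19)→(3, 11): d=(2,-8) top-left  bias=+0
  edge (3, 11)→(18, 18): d=(15,7) right/bottom  bias=-1
  edge (18, 18)→(1, 19): d=(-17,1) right/bottom  bias=-1
    (2,1)@(5, 3): e=[0,-134,268] → .  [on edge]
    (1,5)@(3, 11): e=[0,0,134] → .  [on edge]
    (1,6)@(3, 13): e=[4,30,100] → X
    (2,6)@(5, 13): e=[20,16,98] → X
    (3,6)@(7, 13): e=[36,2,96] → X
    (4,6)@(9, 13): e=[52,-12,94] → .
    (1,7)@(3, 15): e=[8,60,66] → X
    (4,7)@(9, 15): e=[56,18,60] → X
    (5,7)@(11, 15): e=[72,4,58] → X
    (6,7)@(13, 15): e=[88,-10,56] → .
    (1,8)@(3, 17): e=[12,90,32] → X
    (6,8)@(13, 17): e=[92,20,22] → X
    (0,9)@(1, 19): e=[0,134,0] → .  [on edge]
  covered (15 px):
    . . . . . . . . . . .
    . . . . . . . . . . .
    . . . . . . . . . . .
    . . . . . . . . . . .
    . . . . . . . . . . .
    . . . . . . . . . . .
    . X X X . . . . . . .
    . X X X X X . . . . .
    . X X X X X X X . . .
    . . . . . . . . . . .
    . . . . . . . . . . .
T4:
  2·area = 70
  edge (3, 12)→(4, 6): d=(1,-6) top-left  bias=+0
  edge (4, 6)→(14, 16): d=(10,10) right/bottom  bias=-1
  edge (14, 16)→(3, 12): d=(-11,-4) top-left  bias=+0
    (0,1)@(1, 3): e=[-21,0,91] → .  [on edge]
    (1,2)@(3, 5): e=[-7,0,77] → .  [on edge]
    (2,3)@(5, 7): e=[7,0,63] → .  [on edge]
    (2,4)@(5, 9): e=[9,20,41] → X
    (3,4)@(7, 9): e=[21,0,49] → .  [on edge]
    (2,5)@(5, 11): e=[11,40,19] → X
    (3,5)@(7, 11): e=[23,20,27] → X
    (4,5)@(9, 11): e=[35,0,35] → .  [on edge]
    (2,6)@(5, 13): e=[13,60,-3] → .
    (3,6)@(7, 13): e=[25,40,5] → X
    (4,6)@(9, 13): e=[37,20,13] → X
    (5,6)@(11, 13): e=[49,0,21] → .  [on edge]
    (6,7)@(13, 15): e=[63,0,7] → .  [on edge]
    (7,8)@(15, 17): e=[77,0,-7] → .  [on edge]
    (8,9)@(17, 19): e=[91,0,-21] → .  [on edge]
    (9,10)@(19, 21): e=[105,0,-35] → .  [on edge]
  covered (5 px):
    . . . . . . . . . . .
    . . . . . . . . . . .
    . . . . . . . . . . .
    . . . . . . . . . . .
    . . X . . . . . . . .
    . . X X . . . . . . .
    . . . X X . . . . . .
    . . . . . . . . . . .
    . . . . . . . . . . .
    . . . . . . . . . . .
    . . . . . . . . . . .

Result: 43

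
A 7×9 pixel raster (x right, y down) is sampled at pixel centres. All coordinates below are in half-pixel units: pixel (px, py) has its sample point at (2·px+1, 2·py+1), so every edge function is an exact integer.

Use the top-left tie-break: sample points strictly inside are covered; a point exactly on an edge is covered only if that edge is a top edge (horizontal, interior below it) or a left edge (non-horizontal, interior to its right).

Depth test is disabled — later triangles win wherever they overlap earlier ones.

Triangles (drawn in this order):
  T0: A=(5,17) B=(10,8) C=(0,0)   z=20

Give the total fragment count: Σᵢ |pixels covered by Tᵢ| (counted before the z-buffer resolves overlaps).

T0:
  2·area = 130  (B↔C swapped to make it positive)
  edge (5, 17)→(0, 0): d=(-5,-17) top-left  bias=+0
  edge (0, 0)→(10, 8): d=(10,8) right/bottom  bias=-1
  edge (10, 8)→(5, 17): d=(-5,9) right/bottom  bias=-1
    (0,0)@(1, 1): e=[12,2,116] → █
    (1,0)@(3, 1): e=[46,-14,98] → ·
    (0,1)@(1, 3): e=[2,22,106] → █
    (1,1)@(3, 3): e=[36,6,88] → █
    (2,1)@(5, 3): e=[70,-10,70] → ·
    (0,2)@(1, 5): e=[-8,42,96] → ·
    (1,2)@(3, 5): e=[26,26,78] → █
    (2,2)@(5, 5): e=[60,10,60] → █
    (3,2)@(7, 5): e=[94,-6,42] → ·
    (1,3)@(3, 7): e=[16,46,68] → █
    (3,3)@(7, 7): e=[84,14,32] → █
    (4,3)@(9, 7): e=[118,-2,14] → ·
    (2,8)@(5, 17): e=[0,130,0] → ·  [on edge]
  covered (17 px):
    █ · · · · · ·
    █ █ · · · · ·
    · █ █ · · · ·
    · █ █ █ · · ·
    · █ █ █ █ · ·
    · · █ █ · · ·
    · · █ █ · · ·
    · · █ · · · ·
    · · · · · · ·

Result: 17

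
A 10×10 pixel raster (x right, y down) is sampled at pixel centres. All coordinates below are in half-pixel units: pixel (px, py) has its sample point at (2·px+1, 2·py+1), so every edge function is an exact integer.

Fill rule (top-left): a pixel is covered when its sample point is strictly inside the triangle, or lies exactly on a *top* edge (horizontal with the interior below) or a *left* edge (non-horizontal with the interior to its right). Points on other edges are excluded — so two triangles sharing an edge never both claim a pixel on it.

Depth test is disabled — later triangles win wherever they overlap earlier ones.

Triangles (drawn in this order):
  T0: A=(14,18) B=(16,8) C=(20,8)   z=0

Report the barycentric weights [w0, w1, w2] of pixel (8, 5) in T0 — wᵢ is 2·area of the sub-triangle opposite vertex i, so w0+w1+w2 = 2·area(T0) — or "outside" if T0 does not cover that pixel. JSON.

T0:
  2·area = 40
  edge (14, 18)→(16, 8): d=(2,-10) top-left  bias=+0
  edge (16, 8)→(20, 8): d=(4,0) top-left  bias=+0
  edge (20, 8)→(14, 18): d=(-6,10) right/bottom  bias=-1
    (8,1)@(17, 3): e=[0,-20,60] → .  [on edge]
    (8,4)@(17, 9): e=[12,4,24] → X
    (9,4)@(19, 9): e=[32,4,4] → X
    (8,5)@(17, 11): e=[16,12,12] → X
    (9,5)@(19, 11): e=[36,12,-8] → .
    (7,6)@(15, 13): e=[0,20,20] → X  [on edge]
    (8,6)@(17, 13): e=[20,20,0] → .  [on edge]
    (7,7)@(15, 15): e=[4,28,8] → X
    (8,7)@(17, 15): e=[24,28,-12] → .
    (7,8)@(15, 17): e=[8,36,-4] → .
  covered (5 px):
    . . . . . . . . . .
    . . . . . . . . . .
    . . . . . . . . . .
    . . . . . . . . . .
    . . . . . . . . X X
    . . . . . . . . X .
    . . . . . . . X . .
    . . . . . . . X . .
    . . . . . . . . . .
    . . . . . . . . . .

Final: [12,12,16]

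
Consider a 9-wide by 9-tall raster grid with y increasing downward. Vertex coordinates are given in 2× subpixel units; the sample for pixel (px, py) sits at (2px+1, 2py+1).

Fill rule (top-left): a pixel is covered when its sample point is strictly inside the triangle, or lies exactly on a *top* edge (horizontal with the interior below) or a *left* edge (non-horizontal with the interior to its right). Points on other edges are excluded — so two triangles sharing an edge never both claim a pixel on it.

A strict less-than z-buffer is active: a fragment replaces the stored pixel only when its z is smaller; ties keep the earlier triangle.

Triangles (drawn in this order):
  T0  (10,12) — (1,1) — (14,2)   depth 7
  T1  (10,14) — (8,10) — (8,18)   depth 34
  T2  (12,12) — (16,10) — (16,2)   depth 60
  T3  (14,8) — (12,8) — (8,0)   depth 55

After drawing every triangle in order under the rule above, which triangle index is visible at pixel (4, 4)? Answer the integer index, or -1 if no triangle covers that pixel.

T0:
  2·area = 134
  edge (10, 12)→(1, 1): d=(-9,-11) top-left  bias=+0
  edge (1, 1)→(14, 2): d=(13,1) right/bottom  bias=-1
  edge (14, 2)→(10, 12): d=(-4,10) right/bottom  bias=-1
    (0,0)@(1, 1): e=[0,0,134] → .  [on edge]
    (1,1)@(3, 3): e=[4,24,106] → X
    (2,1)@(5, 3): e=[26,22,86] → X
    (3,1)@(7, 3): e=[48,20,66] → X
    (4,1)@(9, 3): e=[70,18,46] → X
    (5,1)@(11, 3): e=[92,16,26] → X
    (6,1)@(13, 3): e=[114,14,6] → X
    (7,1)@(15, 3): e=[136,12,-14] → .
    (1,2)@(3, 5): e=[-14,50,98] → .
    (2,2)@(5, 5): e=[8,48,78] → X
    (6,2)@(13, 5): e=[96,40,-2] → .
    (2,3)@(5, 7): e=[-10,74,70] → .
  covered (15 px):
    . . . . . . . . .
    . X X X X X X . .
    . . X X X X . . .
    . . . X X X . . .
    . . . . X X . . .
    . . . . . . . . .
    . . . . . . . . .
    . . . . . . . . .
    . . . . . . . . .
T1:
  2·area = 16  (B↔C swapped to make it positive)
  edge (10, 14)→(8, 18): d=(-2,4) right/bottom  bias=-1
  edge (8, 18)→(8, 10): d=(0,-8) top-left  bias=+0
  edge (8, 10)→(10, 14): d=(2,4) right/bottom  bias=-1
    (4,6)@(9, 13): e=[6,8,2] → X
    (5,6)@(11, 13): e=[-2,24,-6] → .
    (4,7)@(9, 15): e=[2,8,6] → X
    (5,7)@(11, 15): e=[-6,24,-2] → .
    (4,8)@(9, 17): e=[-2,8,10] → .
  covered (2 px):
    . . . . . . . . .
    . . . . . . . . .
    . . . . . . . . .
    . . . . . . . . .
    . . . . . . . . .
    . . . . . . . . .
    . . . . X . . . .
    . . . . X . . . .
    . . . . . . . . .
T2:
  2·area = 32  (B↔C swapped to make it positive)
  edge (12, 12)→(16, 2): d=(4,-10) top-left  bias=+0
  edge (16, 2)→(16, 10): d=(0,8) right/bottom  bias=-1
  edge (16, 10)→(12, 12): d=(-4,2) right/bottom  bias=-1
    (7,2)@(15, 5): e=[2,8,22] → X
    (8,2)@(17, 5): e=[22,-8,18] → .
    (7,3)@(15, 7): e=[10,8,14] → X
    (8,3)@(17, 7): e=[30,-8,10] → .
    (7,4)@(15, 9): e=[18,8,6] → X
    (8,4)@(17, 9): e=[38,-8,2] → .
    (6,5)@(13, 11): e=[6,24,2] → X
    (7,5)@(15, 11): e=[26,8,-2] → .
    (6,6)@(13, 13): e=[14,24,-6] → .
  covered (4 px):
    . . . . . . . . .
    . . . . . . . . .
    . . . . . . . X .
    . . . . . . . X .
    . . . . . . . X .
    . . . . . . X . .
    . . . . . . . . .
    . . . . . . . . .
    . . . . . . . . .
T3:
  2·area = 16
  edge (14, 8)→(12, 8): d=(-2,0) right/bottom  bias=-1
  edge (12, 8)→(8, 0): d=(-4,-8) top-left  bias=+0
  edge (8, 0)→(14, 8): d=(6,8) right/bottom  bias=-1
    (5,2)@(11, 5): e=[6,4,6] → X
    (6,2)@(13, 5): e=[6,20,-10] → .
    (5,3)@(11, 7): e=[2,-4,18] → .
    (6,3)@(13, 7): e=[2,12,2] → X
    (7,3)@(15, 7): e=[2,28,-14] → .
    (6,4)@(13, 9): e=[-2,4,14] → .
  covered (2 px):
    . . . . . . . . .
    . . . . . . . . .
    . . . . . X . . .
    . . . . . . X . .
    . . . . . . . . .
    . . . . . . . . .
    . . . . . . . . .
    . . . . . . . . .
    . . . . . . . . .

Z-buffer (winner per pixel, '.' = empty):
  . . . . . . . . .
  . 0 0 0 0 0 0 . .
  . . 0 0 0 0 . 2 .
  . . . 0 0 0 3 2 .
  . . . . 0 0 . 2 .
  . . . . . . 2 . .
  . . . . 1 . . . .
  . . . . 1 . . . .
  . . . . . . . . .

Result: 0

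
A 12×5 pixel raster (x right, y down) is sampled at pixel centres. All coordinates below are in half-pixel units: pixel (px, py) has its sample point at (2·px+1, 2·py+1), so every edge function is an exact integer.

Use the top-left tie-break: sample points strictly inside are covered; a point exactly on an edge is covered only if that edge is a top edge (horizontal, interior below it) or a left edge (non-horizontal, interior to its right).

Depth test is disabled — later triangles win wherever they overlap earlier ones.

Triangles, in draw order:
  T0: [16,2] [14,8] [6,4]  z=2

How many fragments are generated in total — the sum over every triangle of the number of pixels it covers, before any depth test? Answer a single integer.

T0:
  2·area = 56
  edge (16, 2)→(14, 8): d=(-2,6) right/bottom  bias=-1
  edge (14, 8)→(6, 4): d=(-8,-4) top-left  bias=+0
  edge (6, 4)→(16, 2): d=(10,-2) top-left  bias=+0
    (10,0)@(21, 1): e=[-28,84,0] → ·  [on edge]
    (5,1)@(11, 3): e=[28,28,0] → #  [on edge]
    (6,1)@(13, 3): e=[16,36,4] → #
    (7,1)@(15, 3): e=[4,44,8] → #
    (8,1)@(17, 3): e=[-8,52,12] → ·
    (0,2)@(1, 5): e=[84,-28,0] → ·  [on edge]
    (4,2)@(9, 5): e=[36,4,16] → #
    (7,2)@(15, 5): e=[0,28,28] → ·  [on edge]
    (4,3)@(9, 7): e=[32,-12,36] → ·
    (5,3)@(11, 7): e=[20,-4,40] → ·
    (6,3)@(13, 7): e=[8,4,44] → #
    (7,3)@(15, 7): e=[-4,12,48] → ·
  covered (7 px):
    · · · · · · · · · · · ·
    · · · · · # # # · · · ·
    · · · · # # # · · · · ·
    · · · · · · # · · · · ·
    · · · · · · · · · · · ·

Answer: 7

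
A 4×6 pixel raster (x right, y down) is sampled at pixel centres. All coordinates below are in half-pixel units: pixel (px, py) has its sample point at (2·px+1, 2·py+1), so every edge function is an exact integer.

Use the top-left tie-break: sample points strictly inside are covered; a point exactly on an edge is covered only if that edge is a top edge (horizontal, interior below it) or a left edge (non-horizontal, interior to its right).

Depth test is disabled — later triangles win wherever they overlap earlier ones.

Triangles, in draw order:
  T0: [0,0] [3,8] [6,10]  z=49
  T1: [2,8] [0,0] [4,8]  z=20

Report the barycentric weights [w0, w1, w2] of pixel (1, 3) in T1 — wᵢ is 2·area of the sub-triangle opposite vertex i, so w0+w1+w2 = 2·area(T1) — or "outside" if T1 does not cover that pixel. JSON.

T0:
  2·area = 18  (B↔C swapped to make it positive)
  edge (0, 0)→(6, 10): d=(6,10) right/bottom  bias=-1
  edge (6, 10)→(3, 8): d=(-3,-2) top-left  bias=+0
  edge (3, 8)→(0, 0): d=(-3,-8) top-left  bias=+0
    (1,2)@(3, 5): e=[0,9,9] → ·  [on edge]
    (1,3)@(3, 7): e=[12,3,3] → █
    (2,3)@(5, 7): e=[-8,7,19] → ·
    (1,4)@(3, 9): e=[24,-3,-3] → ·
    (2,4)@(5, 9): e=[4,1,13] → █
    (3,4)@(7, 9): e=[-16,5,29] → ·
    (2,5)@(5, 11): e=[16,-5,7] → ·
  covered (2 px):
    · · · ·
    · · · ·
    · · · ·
    · █ · ·
    · · █ ·
    · · · ·
T1:
  2·area = 16
  edge (2, 8)→(0, 0): d=(-2,-8) top-left  bias=+0
  edge (0, 0)→(4, 8): d=(4,8) right/bottom  bias=-1
  edge (4, 8)→(2, 8): d=(-2,0) right/bottom  bias=-1
    (0,1)@(1, 3): e=[2,4,10] → █
    (1,1)@(3, 3): e=[18,-12,10] → ·
    (0,2)@(1, 5): e=[-2,12,6] → ·
    (1,3)@(3, 7): e=[10,4,2] → █
    (2,3)@(5, 7): e=[26,-12,2] → ·
    (1,4)@(3, 9): e=[6,12,-2] → ·
  covered (2 px):
    · · · ·
    █ · · ·
    · · · ·
    · █ · ·
    · · · ·
    · · · ·

Result: [4,2,10]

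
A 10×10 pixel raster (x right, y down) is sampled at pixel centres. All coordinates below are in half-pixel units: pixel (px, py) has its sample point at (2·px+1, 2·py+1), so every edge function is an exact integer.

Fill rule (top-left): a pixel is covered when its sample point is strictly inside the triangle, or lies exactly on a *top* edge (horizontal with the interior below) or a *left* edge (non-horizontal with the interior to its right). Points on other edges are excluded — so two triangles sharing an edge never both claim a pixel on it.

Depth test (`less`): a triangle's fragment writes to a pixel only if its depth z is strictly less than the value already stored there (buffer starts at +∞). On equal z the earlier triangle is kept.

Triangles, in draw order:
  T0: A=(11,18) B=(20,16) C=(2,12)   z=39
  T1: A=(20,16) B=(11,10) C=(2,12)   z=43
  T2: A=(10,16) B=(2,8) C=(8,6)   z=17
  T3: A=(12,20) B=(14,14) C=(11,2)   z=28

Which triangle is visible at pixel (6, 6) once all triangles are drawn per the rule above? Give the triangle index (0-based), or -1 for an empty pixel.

T0:
  2·area = 72  (B↔C swapped to make it positive)
  edge (11, 18)→(2, 12): d=(-9,-6) top-left  bias=+0
  edge (2, 12)→(20, 16): d=(18,4) right/bottom  bias=-1
  edge (20, 16)→(11, 18): d=(-9,2) right/bottom  bias=-1
    (2,6)@(5, 13): e=[9,6,57] → #
    (3,6)@(7, 13): e=[21,-2,53] → ·
    (2,7)@(5, 15): e=[-9,42,39] → ·
    (3,7)@(7, 15): e=[3,34,35] → #
    (4,7)@(9, 15): e=[15,26,31] → #
    (5,7)@(11, 15): e=[27,18,27] → #
    (6,7)@(13, 15): e=[39,10,23] → #
    (7,7)@(15, 15): e=[51,2,19] → #
    (8,7)@(17, 15): e=[63,-6,15] → ·
    (3,8)@(7, 17): e=[-15,70,17] → ·
    (4,8)@(9, 17): e=[-3,62,13] → ·
    (5,8)@(11, 17): e=[9,54,9] → #
  covered (9 px):
    · · · · · · · · · ·
    · · · · · · · · · ·
    · · · · · · · · · ·
    · · · · · · · · · ·
    · · · · · · · · · ·
    · · · · · · · · · ·
    · · # · · · · · · ·
    · · · # # # # # · ·
    · · · · · # # # · ·
    · · · · · · · · · ·
T1:
  2·area = 72  (B↔C swapped to make it positive)
  edge (20, 16)→(2, 12): d=(-18,-4) top-left  bias=+0
  edge (2, 12)→(11, 10): d=(9,-2) top-left  bias=+0
  edge (11, 10)→(20, 16): d=(9,6) right/bottom  bias=-1
    (3,5)@(7, 11): e=[38,1,33] → #
    (4,5)@(9, 11): e=[46,5,21] → #
    (5,5)@(11, 11): e=[54,9,9] → #
    (6,5)@(13, 11): e=[62,13,-3] → ·
    (3,6)@(7, 13): e=[2,19,51] → #
    (6,6)@(13, 13): e=[26,31,15] → #
    (7,6)@(15, 13): e=[34,35,3] → #
    (8,6)@(17, 13): e=[42,39,-9] → ·
    (3,7)@(7, 15): e=[-34,37,69] → ·
    (4,7)@(9, 15): e=[-26,41,57] → ·
    (5,7)@(11, 15): e=[-18,45,45] → ·
    (6,7)@(13, 15): e=[-10,49,33] → ·
  covered (9 px):
    · · · · · · · · · ·
    · · · · · · · · · ·
    · · · · · · · · · ·
    · · · · · · · · · ·
    · · · · · · · · · ·
    · · · # # # · · · ·
    · · · # # # # # · ·
    · · · · · · · · # ·
    · · · · · · · · · ·
    · · · · · · · · · ·
T2:
  2·area = 64
  edge (10, 16)→(2, 8): d=(-8,-8) top-left  bias=+0
  edge (2, 8)→(8, 6): d=(6,-2) top-left  bias=+0
  edge (8, 6)→(10, 16): d=(2,10) right/bottom  bias=-1
    (3,0)@(7, 1): e=[96,-32,0] → ·  [on edge]
    (8,1)@(17, 3): e=[160,0,-96] → ·  [on edge]
    (5,2)@(11, 5): e=[96,0,-32] → ·  [on edge]
    (0,3)@(1, 7): e=[0,-8,72] → ·  [on edge]
    (2,3)@(5, 7): e=[32,0,32] → #  [on edge]
    (3,3)@(7, 7): e=[48,4,12] → #
    (4,3)@(9, 7): e=[64,8,-8] → ·
    (1,4)@(3, 9): e=[0,8,56] → #  [on edge]
    (4,4)@(9, 9): e=[48,20,-4] → ·
    (1,5)@(3, 11): e=[-16,20,60] → ·
    (2,5)@(5, 11): e=[0,24,40] → #  [on edge]
    (4,5)@(9, 11): e=[32,32,0] → ·  [on edge]
    (3,6)@(7, 13): e=[0,40,24] → #  [on edge]
    (4,7)@(9, 15): e=[0,56,8] → #  [on edge]
    (5,8)@(11, 17): e=[0,72,-8] → ·  [on edge]
    (6,9)@(13, 19): e=[0,88,-24] → ·  [on edge]
  covered (10 px):
    · · · · · · · · · ·
    · · · · · · · · · ·
    · · · · · · · · · ·
    · · # # · · · · · ·
    · # # # · · · · · ·
    · · # # · · · · · ·
    · · · # # · · · · ·
    · · · · # · · · · ·
    · · · · · · · · · ·
    · · · · · · · · · ·
T3:
  2·area = 42  (B↔C swapped to make it positive)
  edge (12, 20)→(11, 2): d=(-1,-18) top-left  bias=+0
  edge (11, 2)→(14, 14): d=(3,12) right/bottom  bias=-1
  edge (14, 14)→(12, 20): d=(-2,6) right/bottom  bias=-1
    (8,2)@(17, 5): e=[105,-63,0] → ·  [on edge]
    (6,5)@(13, 11): e=[27,3,12] → #
    (7,5)@(15, 11): e=[63,-21,0] → ·  [on edge]
    (6,6)@(13, 13): e=[25,9,8] → #
    (7,6)@(15, 13): e=[61,-15,-4] → ·
    (6,7)@(13, 15): e=[23,15,4] → #
    (7,7)@(15, 15): e=[59,-9,-8] → ·
    (6,8)@(13, 17): e=[21,21,0] → ·  [on edge]
  covered (3 px):
    · · · · · · · · · ·
    · · · · · · · · · ·
    · · · · · · · · · ·
    · · · · · · · · · ·
    · · · · · · · · · ·
    · · · · · · # · · ·
    · · · · · · # · · ·
    · · · · · · # · · ·
    · · · · · · · · · ·
    · · · · · · · · · ·

Z-buffer (winner per pixel, '.' = empty):
  . . . . . . . . . .
  . . . . . . . . . .
  . . . . . . . . . .
  . . 2 2 . . . . . .
  . 2 2 2 . . . . . .
  . . 2 2 1 1 3 . . .
  . . 0 2 2 1 3 1 . .
  . . . 0 2 0 3 0 1 .
  . . . . . 0 0 0 . .
  . . . . . . . . . .

Answer: 3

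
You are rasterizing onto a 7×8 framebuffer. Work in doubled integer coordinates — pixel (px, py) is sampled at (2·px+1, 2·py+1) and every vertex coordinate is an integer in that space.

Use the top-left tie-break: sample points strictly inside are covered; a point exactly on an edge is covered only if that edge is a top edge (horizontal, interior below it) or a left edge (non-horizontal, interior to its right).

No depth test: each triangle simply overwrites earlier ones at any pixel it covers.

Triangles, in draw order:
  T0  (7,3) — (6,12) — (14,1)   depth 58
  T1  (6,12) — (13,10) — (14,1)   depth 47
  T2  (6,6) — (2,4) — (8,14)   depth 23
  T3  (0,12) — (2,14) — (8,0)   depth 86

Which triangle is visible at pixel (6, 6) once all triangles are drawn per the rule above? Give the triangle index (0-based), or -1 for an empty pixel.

T0:
  2·area = 61  (B↔C swapped to make it positive)
  edge (7, 3)→(14, 1): d=(7,-2) top-left  bias=+0
  edge (14, 1)→(6, 12): d=(-8,11) right/bottom  bias=-1
  edge (6, 12)→(7, 3): d=(1,-9) top-left  bias=+0
    (3,1)@(7, 3): e=[0,61,0] → #  [on edge]
    (4,1)@(9, 3): e=[4,39,18] → #
    (5,1)@(11, 3): e=[8,17,36] → #
    (6,1)@(13, 3): e=[12,-5,54] → ·
    (3,2)@(7, 5): e=[14,45,2] → #
    (6,2)@(13, 5): e=[26,-21,56] → ·
    (3,3)@(7, 7): e=[28,29,4] → #
    (5,3)@(11, 7): e=[36,-15,40] → ·
    (3,4)@(7, 9): e=[42,13,6] → #
    (4,4)@(9, 9): e=[46,-9,24] → ·
    (3,5)@(7, 11): e=[56,-3,8] → ·
  covered (9 px):
    · · · · · · ·
    · · · # # # ·
    · · · # # # ·
    · · · # # · ·
    · · · # · · ·
    · · · · · · ·
    · · · · · · ·
    · · · · · · ·
T1:
  2·area = 61  (B↔C swapped to make it positive)
  edge (6, 12)→(14, 1): d=(8,-11) top-left  bias=+0
  edge (14, 1)→(13, 10): d=(-1,9) right/bottom  bias=-1
  edge (13, 10)→(6, 12): d=(-7,2) right/bottom  bias=-1
    (6,1)@(13, 3): e=[5,7,49] → #
    (6,2)@(13, 5): e=[21,5,35] → #
    (5,3)@(11, 7): e=[15,21,25] → #
    (4,4)@(9, 9): e=[9,37,15] → #
    (3,5)@(7, 11): e=[3,53,5] → #
    (5,5)@(11, 11): e=[47,17,-3] → ·
    (6,5)@(13, 11): e=[69,-1,-7] → ·
    (3,6)@(7, 13): e=[19,51,-9] → ·
    (4,6)@(9, 13): e=[41,33,-13] → ·
  covered (9 px):
    · · · · · · ·
    · · · · · · #
    · · · · · · #
    · · · · · # #
    · · · · # # #
    · · · # # · ·
    · · · · · · ·
    · · · · · · ·
T2:
  2·area = 28  (B↔C swapped to make it positive)
  edge (6, 6)→(8, 14): d=(2,8) right/bottom  bias=-1
  edge (8, 14)→(2, 4): d=(-6,-10) top-left  bias=+0
  edge (2, 4)→(6, 6): d=(4,2) right/bottom  bias=-1
    (1,2)@(3, 5): e=[22,4,2] → #
    (2,2)@(5, 5): e=[6,24,-2] → ·
    (1,3)@(3, 7): e=[26,-8,10] → ·
    (2,3)@(5, 7): e=[10,12,6] → #
    (3,3)@(7, 7): e=[-6,32,2] → ·
    (2,4)@(5, 9): e=[14,0,14] → #  [on edge]
    (3,4)@(7, 9): e=[-2,20,10] → ·
    (2,5)@(5, 11): e=[18,-12,22] → ·
    (3,5)@(7, 11): e=[2,8,18] → #
    (4,5)@(9, 11): e=[-14,28,14] → ·
    (3,6)@(7, 13): e=[6,-4,26] → ·
  covered (4 px):
    · · · · · · ·
    · · · · · · ·
    · # · · · · ·
    · · # · · · ·
    · · # · · · ·
    · · · # · · ·
    · · · · · · ·
    · · · · · · ·
T3:
  2·area = 40  (B↔C swapped to make it positive)
  edge (0, 12)→(8, 0): d=(8,-12) top-left  bias=+0
  edge (8, 0)→(2, 14): d=(-6,14) right/bottom  bias=-1
  edge (2, 14)→(0, 12): d=(-2,-2) top-left  bias=+0
    (2,2)@(5, 5): e=[4,12,24] → #
    (3,2)@(7, 5): e=[28,-16,28] → ·
    (2,3)@(5, 7): e=[20,0,20] → ·  [on edge]
    (1,4)@(3, 9): e=[12,16,12] → #
    (2,4)@(5, 9): e=[36,-12,16] → ·
    (0,5)@(1, 11): e=[4,32,4] → #
    (2,5)@(5, 11): e=[52,-24,12] → ·
    (0,6)@(1, 13): e=[20,20,0] → #  [on edge]
    (1,6)@(3, 13): e=[44,-8,4] → ·
    (0,7)@(1, 15): e=[36,8,-4] → ·
    (1,7)@(3, 15): e=[60,-20,0] → ·  [on edge]
  covered (5 px):
    · · · · · · ·
    · · · · · · ·
    · · # · · · ·
    · · · · · · ·
    · # · · · · ·
    # # · · · · ·
    # · · · · · ·
    · · · · · · ·

Z-buffer (winner per pixel, '.' = empty):
  . . . . . . .
  . . . 0 0 0 1
  . 2 3 0 0 0 1
  . . 2 0 0 1 1
  . 3 2 0 1 1 1
  3 3 . 2 1 . .
  3 . . . . . .
  . . . . . . .

Final: -1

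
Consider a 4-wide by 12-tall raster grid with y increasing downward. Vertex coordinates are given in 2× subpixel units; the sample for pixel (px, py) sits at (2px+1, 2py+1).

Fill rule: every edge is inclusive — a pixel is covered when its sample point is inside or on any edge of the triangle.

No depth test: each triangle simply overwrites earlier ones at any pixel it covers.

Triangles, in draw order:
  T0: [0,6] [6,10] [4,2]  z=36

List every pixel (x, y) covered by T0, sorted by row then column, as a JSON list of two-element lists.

T0:
  2·area = 40  (B↔C swapped to make it positive)
  edge (0, 6)→(4, 2): d=(4,-4) inclusive
  edge (4, 2)→(6, 10): d=(2,8) inclusive
  edge (6, 10)→(0, 6): d=(-6,-4) inclusive
    (2,0)@(5, 1): e=[0,-10,50] → ·  [on edge]
    (1,1)@(3, 3): e=[0,10,30] → #  [on edge]
    (2,1)@(5, 3): e=[8,-6,38] → ·
    (0,2)@(1, 5): e=[0,30,10] → #  [on edge]
    (2,2)@(5, 5): e=[16,-2,26] → ·
    (0,3)@(1, 7): e=[8,34,-2] → ·
    (1,3)@(3, 7): e=[16,18,6] → #
    (2,3)@(5, 7): e=[24,2,14] → #
    (3,3)@(7, 7): e=[32,-14,22] → ·
    (1,4)@(3, 9): e=[24,22,-6] → ·
    (2,4)@(5, 9): e=[32,6,2] → #
    (3,4)@(7, 9): e=[40,-10,10] → ·
  covered (6 px):
    · · · ·
    · # · ·
    # # · ·
    · # # ·
    · · # ·
    · · · ·
    · · · ·
    · · · ·
    · · · ·
    · · · ·
    · · · ·
    · · · ·

Final: [[1,1],[0,2],[1,2],[1,3],[2,3],[2,4]]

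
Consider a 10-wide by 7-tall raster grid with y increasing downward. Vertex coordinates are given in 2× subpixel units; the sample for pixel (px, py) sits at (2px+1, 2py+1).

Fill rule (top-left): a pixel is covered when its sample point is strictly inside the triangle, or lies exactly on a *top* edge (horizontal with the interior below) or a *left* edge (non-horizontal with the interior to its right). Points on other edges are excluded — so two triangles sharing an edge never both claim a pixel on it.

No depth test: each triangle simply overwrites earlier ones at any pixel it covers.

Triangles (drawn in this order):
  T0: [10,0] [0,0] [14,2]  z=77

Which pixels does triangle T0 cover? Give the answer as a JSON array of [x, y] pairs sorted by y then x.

T0:
  2·area = 20  (B↔C swapped to make it positive)
  edge (10, 0)→(14, 2): d=(4,2) right/bottom  bias=-1
  edge (14, 2)→(0, 0): d=(-14,-2) top-left  bias=+0
  edge (0, 0)→(10, 0): d=(10,0) top-left  bias=+0
    (3,0)@(7, 1): e=[10,0,10] → X  [on edge]
    (4,0)@(9, 1): e=[6,4,10] → X
    (5,0)@(11, 1): e=[2,8,10] → X
    (6,0)@(13, 1): e=[-2,12,10] → .
    (3,1)@(7, 3): e=[18,-28,30] → .
    (4,1)@(9, 3): e=[14,-24,30] → .
    (5,1)@(11, 3): e=[10,-20,30] → .
  covered (3 px):
    . . . X X X . . . .
    . . . . . . . . . .
    . . . . . . . . . .
    . . . . . . . . . .
    . . . . . . . . . .
    . . . . . . . . . .
    . . . . . . . . . .

Result: [[3,0],[4,0],[5,0]]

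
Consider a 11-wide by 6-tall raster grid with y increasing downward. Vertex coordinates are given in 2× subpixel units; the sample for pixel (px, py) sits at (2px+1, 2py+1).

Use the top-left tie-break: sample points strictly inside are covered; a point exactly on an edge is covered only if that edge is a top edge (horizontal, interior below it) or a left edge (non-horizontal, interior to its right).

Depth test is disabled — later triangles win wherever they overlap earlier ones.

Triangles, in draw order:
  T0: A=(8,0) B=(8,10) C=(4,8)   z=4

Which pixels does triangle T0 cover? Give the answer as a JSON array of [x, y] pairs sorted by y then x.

T0:
  2·area = 40
  edge (8, 0)→(8, 10): d=(0,10) right/bottom  bias=-1
  edge (8, 10)→(4, 8): d=(-4,-2) top-left  bias=+0
  edge (4, 8)→(8, 0): d=(4,-8) top-left  bias=+0
    (3,1)@(7, 3): e=[10,26,4] → █
    (4,1)@(9, 3): e=[-10,30,20] → ·
    (3,2)@(7, 5): e=[10,18,12] → █
    (4,2)@(9, 5): e=[-10,22,28] → ·
    (2,3)@(5, 7): e=[30,6,4] → █
    (4,3)@(9, 7): e=[-10,14,36] → ·
    (2,4)@(5, 9): e=[30,-2,12] → ·
    (3,4)@(7, 9): e=[10,2,28] → █
    (4,4)@(9, 9): e=[-10,6,44] → ·
    (3,5)@(7, 11): e=[10,-6,36] → ·
  covered (5 px):
    · · · · · · · · · · ·
    · · · █ · · · · · · ·
    · · · █ · · · · · · ·
    · · █ █ · · · · · · ·
    · · · █ · · · · · · ·
    · · · · · · · · · · ·

Final: [[3,1],[3,2],[2,3],[3,3],[3,4]]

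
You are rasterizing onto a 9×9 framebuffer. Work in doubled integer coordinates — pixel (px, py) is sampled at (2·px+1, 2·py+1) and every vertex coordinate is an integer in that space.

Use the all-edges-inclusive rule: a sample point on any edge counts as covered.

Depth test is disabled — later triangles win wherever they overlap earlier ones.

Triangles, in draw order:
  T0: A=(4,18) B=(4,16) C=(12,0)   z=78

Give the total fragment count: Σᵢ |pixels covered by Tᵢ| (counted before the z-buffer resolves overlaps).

T0:
  2·area = 16
  edge (4, 18)→(4, 16): d=(0,-2) inclusive
  edge (4, 16)→(12, 0): d=(8,-16) inclusive
  edge (12, 0)→(4, 18): d=(-8,18) inclusive
    (3,5)@(7, 11): e=[6,8,2] → X
    (4,5)@(9, 11): e=[10,40,-34] → .
    (3,6)@(7, 13): e=[6,24,-14] → .
    (2,7)@(5, 15): e=[2,8,6] → X
    (3,7)@(7, 15): e=[6,40,-30] → .
    (2,8)@(5, 17): e=[2,24,-10] → .
  covered (2 px):
    . . . . . . . . .
    . . . . . . . . .
    . . . . . . . . .
    . . . . . . . . .
    . . . . . . . . .
    . . . X . . . . .
    . . . . . . . . .
    . . X . . . . . .
    . . . . . . . . .

Final: 2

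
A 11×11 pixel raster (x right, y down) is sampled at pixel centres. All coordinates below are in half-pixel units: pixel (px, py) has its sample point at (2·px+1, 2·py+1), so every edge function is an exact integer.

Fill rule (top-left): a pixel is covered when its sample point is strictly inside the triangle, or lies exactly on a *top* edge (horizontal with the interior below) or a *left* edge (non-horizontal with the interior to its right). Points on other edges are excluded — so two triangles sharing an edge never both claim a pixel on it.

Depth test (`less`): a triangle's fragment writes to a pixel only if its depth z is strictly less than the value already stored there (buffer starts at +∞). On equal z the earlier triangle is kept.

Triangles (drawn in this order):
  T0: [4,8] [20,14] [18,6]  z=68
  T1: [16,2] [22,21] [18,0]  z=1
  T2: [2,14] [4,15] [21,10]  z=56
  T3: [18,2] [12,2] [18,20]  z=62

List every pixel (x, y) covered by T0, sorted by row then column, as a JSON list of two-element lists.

T0:
  2·area = 116  (B↔C swapped to make it positive)
  edge (4, 8)→(18, 6): d=(14,-2) top-left  bias=+0
  edge (18, 6)→(20, 14): d=(2,8) right/bottom  bias=-1
  edge (20, 14)→(4, 8): d=(-16,-6) top-left  bias=+0
    (5,3)@(11, 7): e=[0,58,58] → X  [on edge]
    (6,3)@(13, 7): e=[4,42,70] → X
    (7,3)@(15, 7): e=[8,26,82] → X
    (8,3)@(17, 7): e=[12,10,94] → X
    (9,3)@(19, 7): e=[16,-6,106] → .
    (3,4)@(7, 9): e=[20,94,2] → X
    (4,4)@(9, 9): e=[24,78,14] → X
    (9,4)@(19, 9): e=[44,-2,74] → .
    (3,5)@(7, 11): e=[48,98,-30] → .
    (4,5)@(9, 11): e=[52,82,-18] → .
    (5,5)@(11, 11): e=[56,66,-6] → .
    (6,5)@(13, 11): e=[60,50,6] → X
  covered (15 px):
    . . . . . . . . . . .
    . . . . . . . . . . .
    . . . . . . . . . . .
    . . . . . X X X X . .
    . . . X X X X X X . .
    . . . . . . X X X X .
    . . . . . . . . . X .
    . . . . . . . . . . .
    . . . . . . . . . . .
    . . . . . . . . . . .
    . . . . . . . . . . .
T1:
  2·area = 50  (B↔C swapped to make it positive)
  edge (16, 2)→(18, 0): d=(2,-2) top-left  bias=+0
  edge (18, 0)→(22, 21): d=(4,21) right/bottom  bias=-1
  edge (22, 21)→(16, 2): d=(-6,-19) top-left  bias=+0
    (8,0)@(17, 1): e=[0,25,25] → X  [on edge]
    (9,0)@(19, 1): e=[4,-17,63] → .
    (7,1)@(15, 3): e=[0,75,-25] → .  [on edge]
    (8,1)@(17, 3): e=[4,33,13] → X
    (9,1)@(19, 3): e=[8,-9,51] → .
    (6,2)@(13, 5): e=[0,125,-75] → .  [on edge]
    (8,2)@(17, 5): e=[8,41,1] → X
    (9,2)@(19, 5): e=[12,-1,39] → .
    (5,3)@(11, 7): e=[0,175,-125] → .  [on edge]
    (8,3)@(17, 7): e=[12,49,-11] → .
    (9,3)@(19, 7): e=[16,7,27] → X
    (10,3)@(21, 7): e=[20,-35,65] → .
    (4,4)@(9, 9): e=[0,225,-175] → .  [on edge]
    (3,5)@(7, 11): e=[0,275,-225] → .  [on edge]
    (2,6)@(5, 13): e=[0,325,-275] → .  [on edge]
    (1,7)@(3, 15): e=[0,375,-325] → .  [on edge]
    (0,8)@(1, 17): e=[0,425,-375] → .  [on edge]
  covered (7 px):
    . . . . . . . . X . .
    . . . . . . . . X . .
    . . . . . . . . X . .
    . . . . . . . . . X .
    . . . . . . . . . X .
    . . . . . . . . . X .
    . . . . . . . . . . .
    . . . . . . . . . . .
    . . . . . . . . . . X
    . . . . . . . . . . .
    . . . . . . . . . . .
T2:
  2·area = 27  (B↔C swapped to make it positive)
  edge (2, 14)→(21, 10): d=(19,-4) top-left  bias=+0
  edge (21, 10)→(4, 15): d=(-17,5) right/bottom  bias=-1
  edge (4, 15)→(2, 14): d=(-2,-1) top-left  bias=+0
    (8,5)@(17, 11): e=[3,3,21] → X
    (9,5)@(19, 11): e=[11,-7,23] → .
    (3,6)@(7, 13): e=[1,19,7] → X
    (4,6)@(9, 13): e=[9,9,9] → X
    (5,6)@(11, 13): e=[17,-1,11] → .
    (8,6)@(17, 13): e=[41,-31,17] → .
    (3,7)@(7, 15): e=[39,-15,3] → .
    (4,7)@(9, 15): e=[47,-25,5] → .
  covered (3 px):
    . . . . . . . . . . .
    . . . . . . . . . . .
    . . . . . . . . . . .
    . . . . . . . . . . .
    . . . . . . . . . . .
    . . . . . . . . X . .
    . . . X X . . . . . .
    . . . . . . . . . . .
    . . . . . . . . . . .
    . . . . . . . . . . .
    . . . . . . . . . . .
T3:
  2·area = 108  (B↔C swapped to make it positive)
  edge (18, 2)→(18, 20): d=(0,18) right/bottom  bias=-1
  edge (18, 20)→(12, 2): d=(-6,-18) top-left  bias=+0
  edge (12, 2)→(18, 2): d=(6,0) top-left  bias=+0
    (6,1)@(13, 3): e=[90,12,6] → X
    (7,1)@(15, 3): e=[54,48,6] → X
    (8,1)@(17, 3): e=[18,84,6] → X
    (9,1)@(19, 3): e=[-18,120,6] → .
    (6,2)@(13, 5): e=[90,0,18] → X  [on edge]
    (9,2)@(19, 5): e=[-18,108,18] → .
    (6,3)@(13, 7): e=[90,-12,30] → .
    (7,3)@(15, 7): e=[54,24,30] → X
    (9,3)@(19, 7): e=[-18,96,30] → .
    (7,4)@(15, 9): e=[54,12,42] → X
    (9,4)@(19, 9): e=[-18,84,42] → .
    (7,5)@(15, 11): e=[54,0,54] → X  [on edge]
    (8,8)@(17, 17): e=[18,0,90] → X  [on edge]
  covered (15 px):
    . . . . . . . . . . .
    . . . . . . X X X . .
    . . . . . . X X X . .
    . . . . . . . X X . .
    . . . . . . . X X . .
    . . . . . . . X X . .
    . . . . . . . . X . .
    . . . . . . . . X . .
    . . . . . . . . X . .
    . . . . . . . . . . .
    . . . . . . . . . . .

Final: [[5,3],[6,3],[7,3],[8,3],[3,4],[4,4],[5,4],[6,4],[7,4],[8,4],[6,5],[7,5],[8,5],[9,5],[9,6]]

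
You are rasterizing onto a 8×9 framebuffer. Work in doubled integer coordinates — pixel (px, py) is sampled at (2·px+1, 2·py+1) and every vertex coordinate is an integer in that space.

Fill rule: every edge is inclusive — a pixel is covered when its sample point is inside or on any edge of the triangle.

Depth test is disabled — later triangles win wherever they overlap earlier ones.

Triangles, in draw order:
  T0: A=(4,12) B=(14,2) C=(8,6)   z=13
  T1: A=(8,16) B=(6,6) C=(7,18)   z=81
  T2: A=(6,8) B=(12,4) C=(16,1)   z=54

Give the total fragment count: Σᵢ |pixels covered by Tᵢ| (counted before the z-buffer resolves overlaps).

T0:
  2·area = 20  (B↔C swapped to make it positive)
  edge (4, 12)→(8, 6): d=(4,-6) inclusive
  edge (8, 6)→(14, 2): d=(6,-4) inclusive
  edge (14, 2)→(4, 12): d=(-10,10) inclusive
    (7,0)@(15, 1): e=[22,-2,0] → .  [on edge]
    (6,1)@(13, 3): e=[18,2,0] → X  [on edge]
    (7,1)@(15, 3): e=[30,10,-20] → .
    (5,2)@(11, 5): e=[14,6,0] → X  [on edge]
    (6,2)@(13, 5): e=[26,14,-20] → .
    (4,3)@(9, 7): e=[10,10,0] → X  [on edge]
    (5,3)@(11, 7): e=[22,18,-20] → .
    (3,4)@(7, 9): e=[6,14,0] → X  [on edge]
    (4,4)@(9, 9): e=[18,22,-20] → .
    (2,5)@(5, 11): e=[2,18,0] → X  [on edge]
    (3,5)@(7, 11): e=[14,26,-20] → .
    (1,6)@(3, 13): e=[-2,22,0] → .  [on edge]
    (0,7)@(1, 15): e=[-6,26,0] → .  [on edge]
  covered (5 px):
    . . . . . . . .
    . . . . . . X .
    . . . . . X . .
    . . . . X . . .
    . . . X . . . .
    . . X . . . . .
    . . . . . . . .
    . . . . . . . .
    . . . . . . . .
T1:
  2·area = 14  (B↔C swapped to make it positive)
  edge (8, 16)→(7, 18): d=(-1,2) inclusive
  edge (7, 18)→(6, 6): d=(-1,-12) inclusive
  edge (6, 6)→(8, 16): d=(2,10) inclusive
    (2,0)@(5, 1): e=[21,-7,0] → .  [on edge]
    (3,5)@(7, 11): e=[7,7,0] → X  [on edge]
    (4,5)@(9, 11): e=[3,31,-20] → .
    (3,6)@(7, 13): e=[5,5,4] → X
    (4,6)@(9, 13): e=[1,29,-16] → .
    (3,7)@(7, 15): e=[3,3,8] → X
    (4,7)@(9, 15): e=[-1,27,-12] → .
    (3,8)@(7, 17): e=[1,1,12] → X
    (4,8)@(9, 17): e=[-3,25,-8] → .
  covered (4 px):
    . . . . . . . .
    . . . . . . . .
    . . . . . . . .
    . . . . . . . .
    . . . . . . . .
    . . . X . . . .
    . . . X . . . .
    . . . X . . . .
    . . . X . . . .
T2:
  2·area = 2  (B↔C swapped to make it positive)
  edge (6, 8)→(16, 1): d=(10,-7) inclusive
  edge (16, 1)→(12, 4): d=(-4,3) inclusive
  edge (12, 4)→(6, 8): d=(-6,4) inclusive
  covered (0 px):
    . . . . . . . .
    . . . . . . . .
    . . . . . . . .
    . . . . . . . .
    . . . . . . . .
    . . . . . . . .
    . . . . . . . .
    . . . . . . . .
    . . . . . . . .

Answer: 9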